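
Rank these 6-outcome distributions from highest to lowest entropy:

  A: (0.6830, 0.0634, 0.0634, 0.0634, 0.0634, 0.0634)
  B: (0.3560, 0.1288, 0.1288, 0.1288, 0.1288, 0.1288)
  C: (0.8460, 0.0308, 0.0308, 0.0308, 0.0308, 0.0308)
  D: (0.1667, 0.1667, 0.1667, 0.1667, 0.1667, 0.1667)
D > B > A > C

Key insight: Entropy is maximized by uniform distributions and minimized by concentrated distributions.

Entropies:
  H(A) = 1.6371 bits
  H(B) = 2.4346 bits
  H(C) = 0.9773 bits
  H(D) = 2.5850 bits

Ranking: D > B > A > C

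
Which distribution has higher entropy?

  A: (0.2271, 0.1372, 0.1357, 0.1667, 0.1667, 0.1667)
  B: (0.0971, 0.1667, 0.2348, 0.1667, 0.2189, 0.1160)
A

Both distributions are close to uniform, making this a harder comparison.

H(A) = 2.5623 bits
H(B) = 2.5193 bits

The distribution closer to uniform has higher entropy.
Answer: A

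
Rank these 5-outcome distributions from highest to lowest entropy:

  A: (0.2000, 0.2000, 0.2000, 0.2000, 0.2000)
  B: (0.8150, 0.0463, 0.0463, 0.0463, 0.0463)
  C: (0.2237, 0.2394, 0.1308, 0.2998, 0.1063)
A > C > B

Key insight: Entropy is maximized by uniform distributions and minimized by concentrated distributions.

- Uniform distributions have maximum entropy log₂(5) = 2.3219 bits
- The more "peaked" or concentrated a distribution, the lower its entropy

Entropies:
  H(A) = 2.3219 bits
  H(B) = 1.0609 bits
  H(C) = 2.2257 bits

Ranking: A > C > B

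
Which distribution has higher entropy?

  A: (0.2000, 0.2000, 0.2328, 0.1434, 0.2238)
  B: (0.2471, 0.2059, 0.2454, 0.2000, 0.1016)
A

Both distributions are close to uniform, making this a harder comparison.

H(A) = 2.3034 bits
H(B) = 2.2647 bits

The distribution closer to uniform has higher entropy.
Answer: A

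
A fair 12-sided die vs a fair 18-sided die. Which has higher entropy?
18-sided die

Both are uniform distributions; for uniform over n outcomes, H = log₂(n). H(12-sided) = log₂(12) = 3.585 bits and H(18-sided) = log₂(18) = 4.170 bits. More outcomes in a uniform distribution means higher entropy.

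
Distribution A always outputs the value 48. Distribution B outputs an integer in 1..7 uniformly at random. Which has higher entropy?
B

A is deterministic, so H(A) = 0. B is uniform over 7 outcomes, so H(B) = log₂(7) = 2.807 bits. Any distribution with genuine randomness has higher entropy than a deterministic one.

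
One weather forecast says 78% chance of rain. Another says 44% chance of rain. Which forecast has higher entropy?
44% forecast

Treat each forecast as a Bernoulli distribution. Binary entropy is maximized at p=0.5 and falls off symmetrically toward 0 or 1. The 44% forecast is closer to 50%, so it is more uncertain. H(78%) ≈ 0.760 bits, H(44%) ≈ 0.990 bits.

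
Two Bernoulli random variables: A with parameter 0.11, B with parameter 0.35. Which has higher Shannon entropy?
B

For binary distributions, entropy is maximized at p=0.5 and decreases as p moves toward 0 or 1.

H(A) = H(0.11) = 0.4999 bits
H(B) = H(0.35) = 0.9341 bits

Distribution B (p=0.35) is closer to uniform (p=0.5), so it has higher entropy.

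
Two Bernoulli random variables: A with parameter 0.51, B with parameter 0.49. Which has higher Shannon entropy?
Equal

For binary distributions, entropy is maximized at p=0.5 and decreases as p moves toward 0 or 1.

H(A) = H(0.51) = 0.9997 bits
H(B) = H(0.49) = 0.9997 bits

Both distributions are equally far from uniform (|0.51-0.5| = |0.49-0.5|), so they have the same entropy.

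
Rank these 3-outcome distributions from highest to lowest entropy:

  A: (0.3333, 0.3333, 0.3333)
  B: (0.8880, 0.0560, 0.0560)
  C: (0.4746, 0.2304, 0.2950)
A > C > B

Key insight: Entropy is maximized by uniform distributions and minimized by concentrated distributions.

- Uniform distributions have maximum entropy log₂(3) = 1.5850 bits
- The more "peaked" or concentrated a distribution, the lower its entropy

Entropies:
  H(A) = 1.5850 bits
  H(B) = 0.6179 bits
  H(C) = 1.5178 bits

Ranking: A > C > B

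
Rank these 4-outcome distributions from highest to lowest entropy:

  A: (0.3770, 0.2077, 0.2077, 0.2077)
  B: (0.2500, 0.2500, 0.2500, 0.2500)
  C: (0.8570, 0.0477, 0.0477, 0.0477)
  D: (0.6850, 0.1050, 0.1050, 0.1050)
B > A > D > C

Key insight: Entropy is maximized by uniform distributions and minimized by concentrated distributions.

Entropies:
  H(A) = 1.9433 bits
  H(B) = 2.0000 bits
  H(C) = 0.8187 bits
  H(D) = 1.3981 bits

Ranking: B > A > D > C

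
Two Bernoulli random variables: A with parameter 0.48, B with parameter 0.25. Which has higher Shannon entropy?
A

For binary distributions, entropy is maximized at p=0.5 and decreases as p moves toward 0 or 1.

H(A) = H(0.48) = 0.9988 bits
H(B) = H(0.25) = 0.8113 bits

Distribution A (p=0.48) is closer to uniform (p=0.5), so it has higher entropy.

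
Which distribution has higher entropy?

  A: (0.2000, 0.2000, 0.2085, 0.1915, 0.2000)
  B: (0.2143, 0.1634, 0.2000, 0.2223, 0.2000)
A

Both distributions are close to uniform, making this a harder comparison.

H(A) = 2.3214 bits
H(B) = 2.3143 bits

The distribution closer to uniform has higher entropy.
Answer: A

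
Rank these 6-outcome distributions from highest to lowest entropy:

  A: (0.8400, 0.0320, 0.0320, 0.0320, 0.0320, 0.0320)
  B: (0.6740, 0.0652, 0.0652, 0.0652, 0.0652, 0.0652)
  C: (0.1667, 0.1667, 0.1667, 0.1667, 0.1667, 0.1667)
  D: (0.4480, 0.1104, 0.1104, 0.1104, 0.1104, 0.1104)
C > D > B > A

Key insight: Entropy is maximized by uniform distributions and minimized by concentrated distributions.

Entropies:
  H(A) = 1.0058 bits
  H(B) = 1.6677 bits
  H(C) = 2.5850 bits
  H(D) = 2.2739 bits

Ranking: C > D > B > A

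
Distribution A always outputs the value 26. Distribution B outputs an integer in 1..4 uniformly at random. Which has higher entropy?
B

A is deterministic, so H(A) = 0. B is uniform over 4 outcomes, so H(B) = log₂(4) = 2.000 bits. Any distribution with genuine randomness has higher entropy than a deterministic one.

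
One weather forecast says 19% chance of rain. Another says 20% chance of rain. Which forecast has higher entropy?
20% forecast

Treat each forecast as a Bernoulli distribution. Binary entropy is maximized at p=0.5 and falls off symmetrically toward 0 or 1. The 20% forecast is closer to 50%, so it is more uncertain. H(19%) ≈ 0.701 bits, H(20%) ≈ 0.722 bits.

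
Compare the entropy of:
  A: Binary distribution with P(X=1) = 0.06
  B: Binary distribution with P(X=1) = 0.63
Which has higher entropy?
B

For binary distributions, entropy is maximized at p=0.5 and decreases as p moves toward 0 or 1.

H(A) = H(0.06) = 0.3274 bits
H(B) = H(0.63) = 0.9507 bits

Distribution B (p=0.63) is closer to uniform (p=0.5), so it has higher entropy.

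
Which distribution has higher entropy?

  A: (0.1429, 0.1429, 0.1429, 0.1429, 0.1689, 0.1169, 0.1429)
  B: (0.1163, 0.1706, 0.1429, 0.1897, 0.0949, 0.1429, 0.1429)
A

Both distributions are close to uniform, making this a harder comparison.

H(A) = 2.8005 bits
H(B) = 2.7767 bits

The distribution closer to uniform has higher entropy.
Answer: A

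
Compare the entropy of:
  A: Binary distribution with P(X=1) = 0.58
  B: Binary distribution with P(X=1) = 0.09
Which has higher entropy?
A

For binary distributions, entropy is maximized at p=0.5 and decreases as p moves toward 0 or 1.

H(A) = H(0.58) = 0.9815 bits
H(B) = H(0.09) = 0.4365 bits

Distribution A (p=0.58) is closer to uniform (p=0.5), so it has higher entropy.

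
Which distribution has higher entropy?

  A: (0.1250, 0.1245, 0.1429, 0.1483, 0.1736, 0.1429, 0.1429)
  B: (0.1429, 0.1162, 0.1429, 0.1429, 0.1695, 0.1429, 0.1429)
B

Both distributions are close to uniform, making this a harder comparison.

H(A) = 2.7993 bits
H(B) = 2.8002 bits

The distribution closer to uniform has higher entropy.
Answer: B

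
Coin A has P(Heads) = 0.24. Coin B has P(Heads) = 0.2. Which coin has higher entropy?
A

For binary distributions, entropy is maximized at p=0.5 and decreases as p moves toward 0 or 1.

H(A) = H(0.24) = 0.7950 bits
H(B) = H(0.2) = 0.7219 bits

Distribution A (p=0.24) is closer to uniform (p=0.5), so it has higher entropy.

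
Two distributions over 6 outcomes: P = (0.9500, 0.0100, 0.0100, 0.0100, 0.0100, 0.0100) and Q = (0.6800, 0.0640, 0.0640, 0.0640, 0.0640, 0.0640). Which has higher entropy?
Q

P is highly concentrated on one outcome (95%), making it nearly deterministic. Q spreads its mass more evenly (max 68%). The more spread-out distribution has higher entropy: H(P) ≈ 0.402 bits, H(Q) ≈ 1.647 bits.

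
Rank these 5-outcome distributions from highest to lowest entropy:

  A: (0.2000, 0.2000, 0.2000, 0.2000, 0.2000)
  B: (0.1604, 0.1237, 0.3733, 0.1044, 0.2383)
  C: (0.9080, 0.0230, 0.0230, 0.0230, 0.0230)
A > B > C

Key insight: Entropy is maximized by uniform distributions and minimized by concentrated distributions.

- Uniform distributions have maximum entropy log₂(5) = 2.3219 bits
- The more "peaked" or concentrated a distribution, the lower its entropy

Entropies:
  H(A) = 2.3219 bits
  H(B) = 2.1604 bits
  H(C) = 0.6271 bits

Ranking: A > B > C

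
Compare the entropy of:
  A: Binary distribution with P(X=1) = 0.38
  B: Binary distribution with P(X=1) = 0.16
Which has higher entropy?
A

For binary distributions, entropy is maximized at p=0.5 and decreases as p moves toward 0 or 1.

H(A) = H(0.38) = 0.9580 bits
H(B) = H(0.16) = 0.6343 bits

Distribution A (p=0.38) is closer to uniform (p=0.5), so it has higher entropy.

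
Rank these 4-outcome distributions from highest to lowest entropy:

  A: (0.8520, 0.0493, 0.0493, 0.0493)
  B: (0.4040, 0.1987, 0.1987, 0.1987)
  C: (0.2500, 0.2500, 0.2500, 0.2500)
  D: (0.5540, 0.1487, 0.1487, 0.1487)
C > B > D > A

Key insight: Entropy is maximized by uniform distributions and minimized by concentrated distributions.

Entropies:
  H(A) = 0.8394 bits
  H(B) = 1.9179 bits
  H(C) = 2.0000 bits
  H(D) = 1.6985 bits

Ranking: C > B > D > A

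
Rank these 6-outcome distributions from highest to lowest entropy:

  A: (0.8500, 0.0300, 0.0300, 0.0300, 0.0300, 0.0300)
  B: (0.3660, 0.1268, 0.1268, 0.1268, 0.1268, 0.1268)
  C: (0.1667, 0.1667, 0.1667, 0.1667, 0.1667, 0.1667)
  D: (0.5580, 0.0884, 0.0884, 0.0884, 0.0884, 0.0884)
C > B > D > A

Key insight: Entropy is maximized by uniform distributions and minimized by concentrated distributions.

Entropies:
  H(A) = 0.9581 bits
  H(B) = 2.4197 bits
  H(C) = 2.5850 bits
  H(D) = 2.0166 bits

Ranking: C > B > D > A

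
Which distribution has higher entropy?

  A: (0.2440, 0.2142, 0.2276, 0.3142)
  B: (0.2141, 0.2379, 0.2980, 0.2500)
B

Both distributions are close to uniform, making this a harder comparison.

H(A) = 1.9835 bits
H(B) = 1.9894 bits

The distribution closer to uniform has higher entropy.
Answer: B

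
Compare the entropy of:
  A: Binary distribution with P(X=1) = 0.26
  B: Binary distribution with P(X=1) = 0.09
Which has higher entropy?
A

For binary distributions, entropy is maximized at p=0.5 and decreases as p moves toward 0 or 1.

H(A) = H(0.26) = 0.8267 bits
H(B) = H(0.09) = 0.4365 bits

Distribution A (p=0.26) is closer to uniform (p=0.5), so it has higher entropy.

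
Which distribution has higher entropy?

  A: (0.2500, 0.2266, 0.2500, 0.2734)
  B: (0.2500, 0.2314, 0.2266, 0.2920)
A

Both distributions are close to uniform, making this a harder comparison.

H(A) = 1.9968 bits
H(B) = 1.9925 bits

The distribution closer to uniform has higher entropy.
Answer: A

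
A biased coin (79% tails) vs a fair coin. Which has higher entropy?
Fair coin

The fair coin is uniform (p=0.5), maximizing binary entropy at 1 bit. The biased coin has H(0.79) ≈ 0.741 bits — its outcome is more predictable, so its entropy is lower.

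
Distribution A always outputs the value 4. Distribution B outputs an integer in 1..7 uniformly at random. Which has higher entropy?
B

A is deterministic, so H(A) = 0. B is uniform over 7 outcomes, so H(B) = log₂(7) = 2.807 bits. Any distribution with genuine randomness has higher entropy than a deterministic one.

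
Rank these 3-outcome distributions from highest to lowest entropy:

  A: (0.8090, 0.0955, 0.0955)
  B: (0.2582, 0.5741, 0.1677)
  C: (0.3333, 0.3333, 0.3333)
C > B > A

Key insight: Entropy is maximized by uniform distributions and minimized by concentrated distributions.

- Uniform distributions have maximum entropy log₂(3) = 1.5850 bits
- The more "peaked" or concentrated a distribution, the lower its entropy

Entropies:
  H(A) = 0.8946 bits
  H(B) = 1.3961 bits
  H(C) = 1.5850 bits

Ranking: C > B > A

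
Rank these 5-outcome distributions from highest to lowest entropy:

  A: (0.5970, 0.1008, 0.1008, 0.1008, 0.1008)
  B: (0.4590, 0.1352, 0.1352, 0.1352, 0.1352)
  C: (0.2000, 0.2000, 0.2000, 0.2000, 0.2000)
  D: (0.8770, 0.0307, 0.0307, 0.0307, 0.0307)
C > B > A > D

Key insight: Entropy is maximized by uniform distributions and minimized by concentrated distributions.

Entropies:
  H(A) = 1.7787 bits
  H(B) = 2.0771 bits
  H(C) = 2.3219 bits
  H(D) = 0.7839 bits

Ranking: C > B > A > D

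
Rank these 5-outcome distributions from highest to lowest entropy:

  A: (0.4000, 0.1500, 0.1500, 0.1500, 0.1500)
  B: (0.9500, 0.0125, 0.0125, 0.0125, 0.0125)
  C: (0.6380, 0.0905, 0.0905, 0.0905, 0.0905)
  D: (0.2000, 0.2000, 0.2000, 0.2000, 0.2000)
D > A > C > B

Key insight: Entropy is maximized by uniform distributions and minimized by concentrated distributions.

Entropies:
  H(A) = 2.1710 bits
  H(B) = 0.3864 bits
  H(C) = 1.6683 bits
  H(D) = 2.3219 bits

Ranking: D > A > C > B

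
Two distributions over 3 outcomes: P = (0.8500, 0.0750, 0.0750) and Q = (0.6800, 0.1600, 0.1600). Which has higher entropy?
Q

P is highly concentrated on one outcome (85%), making it nearly deterministic. Q spreads its mass more evenly (max 68%). The more spread-out distribution has higher entropy: H(P) ≈ 0.760 bits, H(Q) ≈ 1.224 bits.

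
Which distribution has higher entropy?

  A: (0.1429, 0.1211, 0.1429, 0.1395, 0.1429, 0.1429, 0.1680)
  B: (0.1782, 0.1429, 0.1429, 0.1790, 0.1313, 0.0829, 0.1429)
A

Both distributions are close to uniform, making this a harder comparison.

H(A) = 2.8017 bits
H(B) = 2.7733 bits

The distribution closer to uniform has higher entropy.
Answer: A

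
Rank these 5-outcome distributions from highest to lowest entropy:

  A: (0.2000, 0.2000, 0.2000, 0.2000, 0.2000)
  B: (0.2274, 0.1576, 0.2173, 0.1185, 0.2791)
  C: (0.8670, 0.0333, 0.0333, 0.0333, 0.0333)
A > B > C

Key insight: Entropy is maximized by uniform distributions and minimized by concentrated distributions.

- Uniform distributions have maximum entropy log₂(5) = 2.3219 bits
- The more "peaked" or concentrated a distribution, the lower its entropy

Entropies:
  H(A) = 2.3219 bits
  H(B) = 2.2631 bits
  H(C) = 0.8316 bits

Ranking: A > B > C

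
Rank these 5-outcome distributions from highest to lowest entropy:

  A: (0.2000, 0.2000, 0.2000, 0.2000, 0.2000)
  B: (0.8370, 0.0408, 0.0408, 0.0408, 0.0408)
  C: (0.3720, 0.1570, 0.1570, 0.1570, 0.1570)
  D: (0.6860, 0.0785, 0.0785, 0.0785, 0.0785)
A > C > D > B

Key insight: Entropy is maximized by uniform distributions and minimized by concentrated distributions.

Entropies:
  H(A) = 2.3219 bits
  H(B) = 0.9674 bits
  H(C) = 2.2082 bits
  H(D) = 1.5257 bits

Ranking: A > C > D > B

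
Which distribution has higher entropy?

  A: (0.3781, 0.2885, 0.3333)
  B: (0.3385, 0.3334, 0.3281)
B

Both distributions are close to uniform, making this a harder comparison.

H(A) = 1.5762 bits
H(B) = 1.5848 bits

The distribution closer to uniform has higher entropy.
Answer: B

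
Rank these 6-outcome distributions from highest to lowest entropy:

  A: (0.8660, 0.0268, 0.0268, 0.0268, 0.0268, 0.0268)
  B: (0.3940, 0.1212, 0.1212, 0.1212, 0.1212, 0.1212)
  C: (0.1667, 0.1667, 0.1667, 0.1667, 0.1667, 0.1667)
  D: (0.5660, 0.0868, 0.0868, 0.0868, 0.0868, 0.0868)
C > B > D > A

Key insight: Entropy is maximized by uniform distributions and minimized by concentrated distributions.

Entropies:
  H(A) = 0.8794 bits
  H(B) = 2.3744 bits
  H(C) = 2.5850 bits
  H(D) = 1.9951 bits

Ranking: C > B > D > A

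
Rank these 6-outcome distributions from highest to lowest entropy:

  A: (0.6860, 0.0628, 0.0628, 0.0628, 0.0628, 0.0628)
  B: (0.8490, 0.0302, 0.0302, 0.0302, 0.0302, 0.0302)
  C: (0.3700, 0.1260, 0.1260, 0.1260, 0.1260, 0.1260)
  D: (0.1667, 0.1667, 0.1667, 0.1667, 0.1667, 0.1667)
D > C > A > B

Key insight: Entropy is maximized by uniform distributions and minimized by concentrated distributions.

Entropies:
  H(A) = 1.6268 bits
  H(B) = 0.9629 bits
  H(C) = 2.4135 bits
  H(D) = 2.5850 bits

Ranking: D > C > A > B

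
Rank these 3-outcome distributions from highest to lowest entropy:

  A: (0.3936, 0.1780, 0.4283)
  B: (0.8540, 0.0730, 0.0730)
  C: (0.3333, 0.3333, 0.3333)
C > A > B

Key insight: Entropy is maximized by uniform distributions and minimized by concentrated distributions.

- Uniform distributions have maximum entropy log₂(3) = 1.5850 bits
- The more "peaked" or concentrated a distribution, the lower its entropy

Entropies:
  H(A) = 1.4967 bits
  H(B) = 0.7457 bits
  H(C) = 1.5850 bits

Ranking: C > A > B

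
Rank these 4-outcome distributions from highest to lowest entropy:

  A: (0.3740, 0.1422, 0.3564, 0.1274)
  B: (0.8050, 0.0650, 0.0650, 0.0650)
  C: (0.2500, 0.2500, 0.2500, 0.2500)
C > A > B

Key insight: Entropy is maximized by uniform distributions and minimized by concentrated distributions.

- Uniform distributions have maximum entropy log₂(4) = 2.0000 bits
- The more "peaked" or concentrated a distribution, the lower its entropy

Entropies:
  H(A) = 1.8401 bits
  H(B) = 1.0209 bits
  H(C) = 2.0000 bits

Ranking: C > A > B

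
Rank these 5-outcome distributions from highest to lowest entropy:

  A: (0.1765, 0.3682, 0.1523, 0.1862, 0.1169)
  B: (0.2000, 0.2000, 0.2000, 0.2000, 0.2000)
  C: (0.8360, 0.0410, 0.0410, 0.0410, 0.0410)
B > A > C

Key insight: Entropy is maximized by uniform distributions and minimized by concentrated distributions.

- Uniform distributions have maximum entropy log₂(5) = 2.3219 bits
- The more "peaked" or concentrated a distribution, the lower its entropy

Entropies:
  H(A) = 2.1994 bits
  H(B) = 2.3219 bits
  H(C) = 0.9718 bits

Ranking: B > A > C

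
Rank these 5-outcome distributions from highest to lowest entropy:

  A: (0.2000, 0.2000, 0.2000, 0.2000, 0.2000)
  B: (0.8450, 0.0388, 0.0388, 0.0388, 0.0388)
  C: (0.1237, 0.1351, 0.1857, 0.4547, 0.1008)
A > C > B

Key insight: Entropy is maximized by uniform distributions and minimized by concentrated distributions.

- Uniform distributions have maximum entropy log₂(5) = 2.3219 bits
- The more "peaked" or concentrated a distribution, the lower its entropy

Entropies:
  H(A) = 2.3219 bits
  H(B) = 0.9322 bits
  H(C) = 2.0649 bits

Ranking: A > C > B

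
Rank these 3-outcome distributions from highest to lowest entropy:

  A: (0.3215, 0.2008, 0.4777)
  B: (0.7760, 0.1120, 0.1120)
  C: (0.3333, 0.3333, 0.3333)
C > A > B

Key insight: Entropy is maximized by uniform distributions and minimized by concentrated distributions.

- Uniform distributions have maximum entropy log₂(3) = 1.5850 bits
- The more "peaked" or concentrated a distribution, the lower its entropy

Entropies:
  H(A) = 1.5006 bits
  H(B) = 0.9914 bits
  H(C) = 1.5850 bits

Ranking: C > A > B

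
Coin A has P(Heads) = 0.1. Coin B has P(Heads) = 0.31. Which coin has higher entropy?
B

For binary distributions, entropy is maximized at p=0.5 and decreases as p moves toward 0 or 1.

H(A) = H(0.1) = 0.4690 bits
H(B) = H(0.31) = 0.8932 bits

Distribution B (p=0.31) is closer to uniform (p=0.5), so it has higher entropy.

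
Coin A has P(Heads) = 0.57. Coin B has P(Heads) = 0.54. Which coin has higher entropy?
B

For binary distributions, entropy is maximized at p=0.5 and decreases as p moves toward 0 or 1.

H(A) = H(0.57) = 0.9858 bits
H(B) = H(0.54) = 0.9954 bits

Distribution B (p=0.54) is closer to uniform (p=0.5), so it has higher entropy.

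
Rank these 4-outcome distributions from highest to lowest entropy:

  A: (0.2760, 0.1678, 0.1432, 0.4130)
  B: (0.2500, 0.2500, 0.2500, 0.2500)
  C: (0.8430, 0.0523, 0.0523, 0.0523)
B > A > C

Key insight: Entropy is maximized by uniform distributions and minimized by concentrated distributions.

- Uniform distributions have maximum entropy log₂(4) = 2.0000 bits
- The more "peaked" or concentrated a distribution, the lower its entropy

Entropies:
  H(A) = 1.8731 bits
  H(B) = 2.0000 bits
  H(C) = 0.8759 bits

Ranking: B > A > C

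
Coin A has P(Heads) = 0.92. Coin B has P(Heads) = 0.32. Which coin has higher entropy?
B

For binary distributions, entropy is maximized at p=0.5 and decreases as p moves toward 0 or 1.

H(A) = H(0.92) = 0.4022 bits
H(B) = H(0.32) = 0.9044 bits

Distribution B (p=0.32) is closer to uniform (p=0.5), so it has higher entropy.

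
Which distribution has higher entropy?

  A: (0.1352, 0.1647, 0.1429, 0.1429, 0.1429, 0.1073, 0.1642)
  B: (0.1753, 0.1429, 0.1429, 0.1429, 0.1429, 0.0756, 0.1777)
A

Both distributions are close to uniform, making this a harder comparison.

H(A) = 2.7956 bits
H(B) = 2.7691 bits

The distribution closer to uniform has higher entropy.
Answer: A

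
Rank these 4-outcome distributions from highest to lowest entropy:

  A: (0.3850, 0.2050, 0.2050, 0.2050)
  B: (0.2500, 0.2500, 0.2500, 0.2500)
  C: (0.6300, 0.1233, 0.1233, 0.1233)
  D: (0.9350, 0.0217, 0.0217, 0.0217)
B > A > C > D

Key insight: Entropy is maximized by uniform distributions and minimized by concentrated distributions.

Entropies:
  H(A) = 1.9362 bits
  H(B) = 2.0000 bits
  H(C) = 1.5371 bits
  H(D) = 0.4500 bits

Ranking: B > A > C > D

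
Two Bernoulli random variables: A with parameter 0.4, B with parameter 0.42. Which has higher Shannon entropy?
B

For binary distributions, entropy is maximized at p=0.5 and decreases as p moves toward 0 or 1.

H(A) = H(0.4) = 0.9710 bits
H(B) = H(0.42) = 0.9815 bits

Distribution B (p=0.42) is closer to uniform (p=0.5), so it has higher entropy.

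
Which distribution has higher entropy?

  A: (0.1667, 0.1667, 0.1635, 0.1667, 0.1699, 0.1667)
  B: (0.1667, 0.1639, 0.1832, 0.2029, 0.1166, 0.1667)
A

Both distributions are close to uniform, making this a harder comparison.

H(A) = 2.5849 bits
H(B) = 2.5663 bits

The distribution closer to uniform has higher entropy.
Answer: A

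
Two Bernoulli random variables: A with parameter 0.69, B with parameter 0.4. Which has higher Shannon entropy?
B

For binary distributions, entropy is maximized at p=0.5 and decreases as p moves toward 0 or 1.

H(A) = H(0.69) = 0.8932 bits
H(B) = H(0.4) = 0.9710 bits

Distribution B (p=0.4) is closer to uniform (p=0.5), so it has higher entropy.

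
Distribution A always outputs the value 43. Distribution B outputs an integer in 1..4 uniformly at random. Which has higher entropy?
B

A is deterministic, so H(A) = 0. B is uniform over 4 outcomes, so H(B) = log₂(4) = 2.000 bits. Any distribution with genuine randomness has higher entropy than a deterministic one.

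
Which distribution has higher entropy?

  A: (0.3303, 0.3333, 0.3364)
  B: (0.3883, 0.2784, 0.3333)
A

Both distributions are close to uniform, making this a harder comparison.

H(A) = 1.5849 bits
H(B) = 1.5718 bits

The distribution closer to uniform has higher entropy.
Answer: A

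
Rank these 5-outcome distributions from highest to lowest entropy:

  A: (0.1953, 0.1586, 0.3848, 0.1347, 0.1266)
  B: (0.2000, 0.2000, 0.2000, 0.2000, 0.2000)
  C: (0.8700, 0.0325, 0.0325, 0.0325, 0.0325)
B > A > C

Key insight: Entropy is maximized by uniform distributions and minimized by concentrated distributions.

- Uniform distributions have maximum entropy log₂(5) = 2.3219 bits
- The more "peaked" or concentrated a distribution, the lower its entropy

Entropies:
  H(A) = 2.1787 bits
  H(B) = 2.3219 bits
  H(C) = 0.8174 bits

Ranking: B > A > C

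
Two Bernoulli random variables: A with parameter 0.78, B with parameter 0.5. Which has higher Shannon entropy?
B

For binary distributions, entropy is maximized at p=0.5 and decreases as p moves toward 0 or 1.

H(A) = H(0.78) = 0.7602 bits
H(B) = H(0.5) = 1.0000 bits

Distribution B (p=0.5) is closer to uniform (p=0.5), so it has higher entropy.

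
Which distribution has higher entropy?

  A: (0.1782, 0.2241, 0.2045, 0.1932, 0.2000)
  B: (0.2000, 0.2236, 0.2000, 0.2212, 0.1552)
A

Both distributions are close to uniform, making this a harder comparison.

H(A) = 2.3179 bits
H(B) = 2.3106 bits

The distribution closer to uniform has higher entropy.
Answer: A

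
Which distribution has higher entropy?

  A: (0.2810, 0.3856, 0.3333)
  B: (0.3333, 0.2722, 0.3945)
A

Both distributions are close to uniform, making this a harder comparison.

H(A) = 1.5731 bits
H(B) = 1.5687 bits

The distribution closer to uniform has higher entropy.
Answer: A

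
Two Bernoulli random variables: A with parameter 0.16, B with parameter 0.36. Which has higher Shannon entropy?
B

For binary distributions, entropy is maximized at p=0.5 and decreases as p moves toward 0 or 1.

H(A) = H(0.16) = 0.6343 bits
H(B) = H(0.36) = 0.9427 bits

Distribution B (p=0.36) is closer to uniform (p=0.5), so it has higher entropy.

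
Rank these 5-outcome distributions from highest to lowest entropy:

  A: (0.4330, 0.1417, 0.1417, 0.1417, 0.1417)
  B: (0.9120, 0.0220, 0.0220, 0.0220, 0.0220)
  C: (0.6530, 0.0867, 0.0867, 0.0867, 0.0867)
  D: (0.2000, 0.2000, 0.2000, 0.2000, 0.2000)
D > A > C > B

Key insight: Entropy is maximized by uniform distributions and minimized by concentrated distributions.

Entropies:
  H(A) = 2.1210 bits
  H(B) = 0.6058 bits
  H(C) = 1.6254 bits
  H(D) = 2.3219 bits

Ranking: D > A > C > B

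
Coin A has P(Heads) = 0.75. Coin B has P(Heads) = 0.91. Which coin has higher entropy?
A

For binary distributions, entropy is maximized at p=0.5 and decreases as p moves toward 0 or 1.

H(A) = H(0.75) = 0.8113 bits
H(B) = H(0.91) = 0.4365 bits

Distribution A (p=0.75) is closer to uniform (p=0.5), so it has higher entropy.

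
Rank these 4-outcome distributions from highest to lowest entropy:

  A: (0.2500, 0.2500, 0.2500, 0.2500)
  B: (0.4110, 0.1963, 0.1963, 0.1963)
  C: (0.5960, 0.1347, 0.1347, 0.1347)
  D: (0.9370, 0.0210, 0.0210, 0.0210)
A > B > C > D

Key insight: Entropy is maximized by uniform distributions and minimized by concentrated distributions.

Entropies:
  H(A) = 2.0000 bits
  H(B) = 1.9106 bits
  H(C) = 1.6136 bits
  H(D) = 0.4391 bits

Ranking: A > B > C > D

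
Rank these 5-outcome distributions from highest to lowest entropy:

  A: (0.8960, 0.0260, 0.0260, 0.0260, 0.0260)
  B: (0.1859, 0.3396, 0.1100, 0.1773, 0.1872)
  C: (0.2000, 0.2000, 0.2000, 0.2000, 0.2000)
C > B > A

Key insight: Entropy is maximized by uniform distributions and minimized by concentrated distributions.

- Uniform distributions have maximum entropy log₂(5) = 2.3219 bits
- The more "peaked" or concentrated a distribution, the lower its entropy

Entropies:
  H(A) = 0.6895 bits
  H(B) = 2.2257 bits
  H(C) = 2.3219 bits

Ranking: C > B > A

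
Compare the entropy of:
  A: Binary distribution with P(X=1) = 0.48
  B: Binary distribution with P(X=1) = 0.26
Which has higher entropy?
A

For binary distributions, entropy is maximized at p=0.5 and decreases as p moves toward 0 or 1.

H(A) = H(0.48) = 0.9988 bits
H(B) = H(0.26) = 0.8267 bits

Distribution A (p=0.48) is closer to uniform (p=0.5), so it has higher entropy.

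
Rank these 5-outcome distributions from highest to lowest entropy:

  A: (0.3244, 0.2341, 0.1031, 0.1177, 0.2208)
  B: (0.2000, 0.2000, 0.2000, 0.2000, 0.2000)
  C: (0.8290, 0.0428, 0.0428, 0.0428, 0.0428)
B > A > C

Key insight: Entropy is maximized by uniform distributions and minimized by concentrated distributions.

- Uniform distributions have maximum entropy log₂(5) = 2.3219 bits
- The more "peaked" or concentrated a distribution, the lower its entropy

Entropies:
  H(A) = 2.1996 bits
  H(B) = 2.3219 bits
  H(C) = 1.0020 bits

Ranking: B > A > C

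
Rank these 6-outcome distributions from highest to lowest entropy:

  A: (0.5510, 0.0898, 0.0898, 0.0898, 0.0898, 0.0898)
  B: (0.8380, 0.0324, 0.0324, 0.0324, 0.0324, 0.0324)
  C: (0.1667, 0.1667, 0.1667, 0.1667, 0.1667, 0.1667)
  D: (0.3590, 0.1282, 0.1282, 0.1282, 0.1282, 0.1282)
C > D > A > B

Key insight: Entropy is maximized by uniform distributions and minimized by concentrated distributions.

Entropies:
  H(A) = 2.0350 bits
  H(B) = 1.0152 bits
  H(C) = 2.5850 bits
  H(D) = 2.4302 bits

Ranking: C > D > A > B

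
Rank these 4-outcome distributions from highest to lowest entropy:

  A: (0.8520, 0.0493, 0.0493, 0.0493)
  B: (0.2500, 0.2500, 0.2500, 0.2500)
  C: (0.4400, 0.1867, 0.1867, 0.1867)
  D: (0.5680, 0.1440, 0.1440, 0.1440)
B > C > D > A

Key insight: Entropy is maximized by uniform distributions and minimized by concentrated distributions.

Entropies:
  H(A) = 0.8394 bits
  H(B) = 2.0000 bits
  H(C) = 1.8772 bits
  H(D) = 1.6713 bits

Ranking: B > C > D > A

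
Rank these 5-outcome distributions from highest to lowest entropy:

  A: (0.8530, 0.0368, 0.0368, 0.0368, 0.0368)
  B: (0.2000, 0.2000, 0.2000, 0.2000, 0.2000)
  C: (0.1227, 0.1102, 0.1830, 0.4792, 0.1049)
B > C > A

Key insight: Entropy is maximized by uniform distributions and minimized by concentrated distributions.

- Uniform distributions have maximum entropy log₂(5) = 2.3219 bits
- The more "peaked" or concentrated a distribution, the lower its entropy

Entropies:
  H(A) = 0.8963 bits
  H(B) = 2.3219 bits
  H(C) = 2.0203 bits

Ranking: B > C > A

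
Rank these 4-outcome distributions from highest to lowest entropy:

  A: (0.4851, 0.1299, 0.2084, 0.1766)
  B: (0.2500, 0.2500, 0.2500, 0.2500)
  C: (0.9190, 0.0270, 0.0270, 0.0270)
B > A > C

Key insight: Entropy is maximized by uniform distributions and minimized by concentrated distributions.

- Uniform distributions have maximum entropy log₂(4) = 2.0000 bits
- The more "peaked" or concentrated a distribution, the lower its entropy

Entropies:
  H(A) = 1.8021 bits
  H(B) = 2.0000 bits
  H(C) = 0.5341 bits

Ranking: B > A > C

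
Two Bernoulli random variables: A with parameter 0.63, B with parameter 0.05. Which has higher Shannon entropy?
A

For binary distributions, entropy is maximized at p=0.5 and decreases as p moves toward 0 or 1.

H(A) = H(0.63) = 0.9507 bits
H(B) = H(0.05) = 0.2864 bits

Distribution A (p=0.63) is closer to uniform (p=0.5), so it has higher entropy.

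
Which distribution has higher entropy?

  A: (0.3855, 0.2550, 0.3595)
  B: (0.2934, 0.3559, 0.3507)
B

Both distributions are close to uniform, making this a harder comparison.

H(A) = 1.5634 bits
H(B) = 1.5796 bits

The distribution closer to uniform has higher entropy.
Answer: B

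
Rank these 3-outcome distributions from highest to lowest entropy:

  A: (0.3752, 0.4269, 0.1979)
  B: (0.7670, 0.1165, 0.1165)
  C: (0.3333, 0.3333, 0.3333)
C > A > B

Key insight: Entropy is maximized by uniform distributions and minimized by concentrated distributions.

- Uniform distributions have maximum entropy log₂(3) = 1.5850 bits
- The more "peaked" or concentrated a distribution, the lower its entropy

Entropies:
  H(A) = 1.5174 bits
  H(B) = 1.0162 bits
  H(C) = 1.5850 bits

Ranking: C > A > B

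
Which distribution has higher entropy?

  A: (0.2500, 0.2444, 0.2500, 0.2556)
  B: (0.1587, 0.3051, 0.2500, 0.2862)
A

Both distributions are close to uniform, making this a harder comparison.

H(A) = 1.9998 bits
H(B) = 1.9605 bits

The distribution closer to uniform has higher entropy.
Answer: A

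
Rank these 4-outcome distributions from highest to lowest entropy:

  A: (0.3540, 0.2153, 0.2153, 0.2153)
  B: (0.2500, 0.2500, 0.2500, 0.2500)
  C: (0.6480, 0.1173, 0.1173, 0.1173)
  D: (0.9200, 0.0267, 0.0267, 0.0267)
B > A > C > D

Key insight: Entropy is maximized by uniform distributions and minimized by concentrated distributions.

Entropies:
  H(A) = 1.9615 bits
  H(B) = 2.0000 bits
  H(C) = 1.4937 bits
  H(D) = 0.5290 bits

Ranking: B > A > C > D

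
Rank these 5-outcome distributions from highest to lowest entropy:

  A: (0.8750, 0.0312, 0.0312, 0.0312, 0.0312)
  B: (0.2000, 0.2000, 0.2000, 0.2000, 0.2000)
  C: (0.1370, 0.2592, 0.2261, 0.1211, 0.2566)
B > C > A

Key insight: Entropy is maximized by uniform distributions and minimized by concentrated distributions.

- Uniform distributions have maximum entropy log₂(5) = 2.3219 bits
- The more "peaked" or concentrated a distribution, the lower its entropy

Entropies:
  H(A) = 0.7936 bits
  H(B) = 2.3219 bits
  H(C) = 2.2551 bits

Ranking: B > C > A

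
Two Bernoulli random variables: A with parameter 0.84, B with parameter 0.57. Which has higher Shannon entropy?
B

For binary distributions, entropy is maximized at p=0.5 and decreases as p moves toward 0 or 1.

H(A) = H(0.84) = 0.6343 bits
H(B) = H(0.57) = 0.9858 bits

Distribution B (p=0.57) is closer to uniform (p=0.5), so it has higher entropy.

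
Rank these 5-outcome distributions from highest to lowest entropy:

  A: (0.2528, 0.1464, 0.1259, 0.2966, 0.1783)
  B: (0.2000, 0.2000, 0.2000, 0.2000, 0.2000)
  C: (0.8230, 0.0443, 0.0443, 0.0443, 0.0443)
B > A > C

Key insight: Entropy is maximized by uniform distributions and minimized by concentrated distributions.

- Uniform distributions have maximum entropy log₂(5) = 2.3219 bits
- The more "peaked" or concentrated a distribution, the lower its entropy

Entropies:
  H(A) = 2.2473 bits
  H(B) = 2.3219 bits
  H(C) = 1.0275 bits

Ranking: B > A > C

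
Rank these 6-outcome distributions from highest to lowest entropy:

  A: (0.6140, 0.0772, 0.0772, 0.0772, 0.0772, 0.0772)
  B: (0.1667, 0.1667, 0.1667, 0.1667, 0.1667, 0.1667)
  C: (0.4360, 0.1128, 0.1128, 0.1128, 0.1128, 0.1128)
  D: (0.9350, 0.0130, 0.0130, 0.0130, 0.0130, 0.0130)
B > C > A > D

Key insight: Entropy is maximized by uniform distributions and minimized by concentrated distributions.

Entropies:
  H(A) = 1.8584 bits
  H(B) = 2.5850 bits
  H(C) = 2.2977 bits
  H(D) = 0.4979 bits

Ranking: B > C > A > D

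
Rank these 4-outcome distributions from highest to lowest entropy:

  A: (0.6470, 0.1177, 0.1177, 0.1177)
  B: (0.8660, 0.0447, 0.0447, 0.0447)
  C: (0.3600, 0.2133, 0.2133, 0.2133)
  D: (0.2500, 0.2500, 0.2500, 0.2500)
D > C > A > B

Key insight: Entropy is maximized by uniform distributions and minimized by concentrated distributions.

Entropies:
  H(A) = 1.4962 bits
  H(B) = 0.7807 bits
  H(C) = 1.9571 bits
  H(D) = 2.0000 bits

Ranking: D > C > A > B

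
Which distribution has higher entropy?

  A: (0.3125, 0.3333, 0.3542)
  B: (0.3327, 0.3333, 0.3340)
B

Both distributions are close to uniform, making this a harder comparison.

H(A) = 1.5831 bits
H(B) = 1.5850 bits

The distribution closer to uniform has higher entropy.
Answer: B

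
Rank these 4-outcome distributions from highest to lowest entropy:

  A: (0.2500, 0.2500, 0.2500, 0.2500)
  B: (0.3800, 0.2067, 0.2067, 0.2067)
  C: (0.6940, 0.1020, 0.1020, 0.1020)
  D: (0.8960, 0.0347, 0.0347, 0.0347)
A > B > C > D

Key insight: Entropy is maximized by uniform distributions and minimized by concentrated distributions.

Entropies:
  H(A) = 2.0000 bits
  H(B) = 1.9407 bits
  H(C) = 1.3735 bits
  H(D) = 0.6464 bits

Ranking: A > B > C > D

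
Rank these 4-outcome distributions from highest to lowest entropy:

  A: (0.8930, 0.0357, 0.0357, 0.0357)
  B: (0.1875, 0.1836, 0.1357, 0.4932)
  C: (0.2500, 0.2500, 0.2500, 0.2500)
C > B > A

Key insight: Entropy is maximized by uniform distributions and minimized by concentrated distributions.

- Uniform distributions have maximum entropy log₂(4) = 2.0000 bits
- The more "peaked" or concentrated a distribution, the lower its entropy

Entropies:
  H(A) = 0.6604 bits
  H(B) = 1.7957 bits
  H(C) = 2.0000 bits

Ranking: C > B > A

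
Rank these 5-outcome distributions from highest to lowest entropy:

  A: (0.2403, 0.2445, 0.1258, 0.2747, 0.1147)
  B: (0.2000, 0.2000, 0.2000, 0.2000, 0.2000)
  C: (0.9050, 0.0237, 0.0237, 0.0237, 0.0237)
B > A > C

Key insight: Entropy is maximized by uniform distributions and minimized by concentrated distributions.

- Uniform distributions have maximum entropy log₂(5) = 2.3219 bits
- The more "peaked" or concentrated a distribution, the lower its entropy

Entropies:
  H(A) = 2.2378 bits
  H(B) = 2.3219 bits
  H(C) = 0.6429 bits

Ranking: B > A > C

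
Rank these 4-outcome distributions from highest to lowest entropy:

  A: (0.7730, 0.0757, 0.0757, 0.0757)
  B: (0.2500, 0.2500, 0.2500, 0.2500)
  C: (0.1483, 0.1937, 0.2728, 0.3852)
B > C > A

Key insight: Entropy is maximized by uniform distributions and minimized by concentrated distributions.

- Uniform distributions have maximum entropy log₂(4) = 2.0000 bits
- The more "peaked" or concentrated a distribution, the lower its entropy

Entropies:
  H(A) = 1.1325 bits
  H(B) = 2.0000 bits
  H(C) = 1.9084 bits

Ranking: B > C > A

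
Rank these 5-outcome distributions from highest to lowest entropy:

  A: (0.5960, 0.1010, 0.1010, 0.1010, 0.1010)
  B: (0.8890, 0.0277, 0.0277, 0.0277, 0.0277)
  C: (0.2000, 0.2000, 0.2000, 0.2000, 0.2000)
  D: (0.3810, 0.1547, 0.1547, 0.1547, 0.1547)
C > D > A > B

Key insight: Entropy is maximized by uniform distributions and minimized by concentrated distributions.

Entropies:
  H(A) = 1.7812 bits
  H(B) = 0.7249 bits
  H(C) = 2.3219 bits
  H(D) = 2.1967 bits

Ranking: C > D > A > B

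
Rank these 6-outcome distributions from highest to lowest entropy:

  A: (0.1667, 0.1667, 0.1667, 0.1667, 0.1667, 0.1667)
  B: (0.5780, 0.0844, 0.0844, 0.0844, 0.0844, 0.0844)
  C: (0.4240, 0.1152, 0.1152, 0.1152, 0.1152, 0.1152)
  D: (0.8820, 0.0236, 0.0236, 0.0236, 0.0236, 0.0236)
A > C > B > D

Key insight: Entropy is maximized by uniform distributions and minimized by concentrated distributions.

Entropies:
  H(A) = 2.5850 bits
  H(B) = 1.9622 bits
  H(C) = 2.3207 bits
  H(D) = 0.7976 bits

Ranking: A > C > B > D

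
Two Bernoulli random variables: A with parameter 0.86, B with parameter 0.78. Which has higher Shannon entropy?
B

For binary distributions, entropy is maximized at p=0.5 and decreases as p moves toward 0 or 1.

H(A) = H(0.86) = 0.5842 bits
H(B) = H(0.78) = 0.7602 bits

Distribution B (p=0.78) is closer to uniform (p=0.5), so it has higher entropy.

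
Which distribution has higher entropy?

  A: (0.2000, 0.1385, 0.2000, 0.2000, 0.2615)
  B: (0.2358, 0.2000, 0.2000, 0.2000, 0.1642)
B

Both distributions are close to uniform, making this a harder comparison.

H(A) = 2.2942 bits
H(B) = 2.3126 bits

The distribution closer to uniform has higher entropy.
Answer: B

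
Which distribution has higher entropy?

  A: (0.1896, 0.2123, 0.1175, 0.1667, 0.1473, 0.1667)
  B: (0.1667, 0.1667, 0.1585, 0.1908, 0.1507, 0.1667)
B

Both distributions are close to uniform, making this a harder comparison.

H(A) = 2.5611 bits
H(B) = 2.5811 bits

The distribution closer to uniform has higher entropy.
Answer: B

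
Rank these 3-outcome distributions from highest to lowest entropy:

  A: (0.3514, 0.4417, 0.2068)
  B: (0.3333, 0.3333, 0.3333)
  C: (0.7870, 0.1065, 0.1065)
B > A > C

Key insight: Entropy is maximized by uniform distributions and minimized by concentrated distributions.

- Uniform distributions have maximum entropy log₂(3) = 1.5850 bits
- The more "peaked" or concentrated a distribution, the lower its entropy

Entropies:
  H(A) = 1.5211 bits
  H(B) = 1.5850 bits
  H(C) = 0.9602 bits

Ranking: B > A > C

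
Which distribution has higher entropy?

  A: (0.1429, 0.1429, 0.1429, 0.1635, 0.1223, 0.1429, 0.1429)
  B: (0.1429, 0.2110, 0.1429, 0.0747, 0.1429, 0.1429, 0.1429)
A

Both distributions are close to uniform, making this a harder comparison.

H(A) = 2.8031 bits
H(B) = 2.7585 bits

The distribution closer to uniform has higher entropy.
Answer: A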